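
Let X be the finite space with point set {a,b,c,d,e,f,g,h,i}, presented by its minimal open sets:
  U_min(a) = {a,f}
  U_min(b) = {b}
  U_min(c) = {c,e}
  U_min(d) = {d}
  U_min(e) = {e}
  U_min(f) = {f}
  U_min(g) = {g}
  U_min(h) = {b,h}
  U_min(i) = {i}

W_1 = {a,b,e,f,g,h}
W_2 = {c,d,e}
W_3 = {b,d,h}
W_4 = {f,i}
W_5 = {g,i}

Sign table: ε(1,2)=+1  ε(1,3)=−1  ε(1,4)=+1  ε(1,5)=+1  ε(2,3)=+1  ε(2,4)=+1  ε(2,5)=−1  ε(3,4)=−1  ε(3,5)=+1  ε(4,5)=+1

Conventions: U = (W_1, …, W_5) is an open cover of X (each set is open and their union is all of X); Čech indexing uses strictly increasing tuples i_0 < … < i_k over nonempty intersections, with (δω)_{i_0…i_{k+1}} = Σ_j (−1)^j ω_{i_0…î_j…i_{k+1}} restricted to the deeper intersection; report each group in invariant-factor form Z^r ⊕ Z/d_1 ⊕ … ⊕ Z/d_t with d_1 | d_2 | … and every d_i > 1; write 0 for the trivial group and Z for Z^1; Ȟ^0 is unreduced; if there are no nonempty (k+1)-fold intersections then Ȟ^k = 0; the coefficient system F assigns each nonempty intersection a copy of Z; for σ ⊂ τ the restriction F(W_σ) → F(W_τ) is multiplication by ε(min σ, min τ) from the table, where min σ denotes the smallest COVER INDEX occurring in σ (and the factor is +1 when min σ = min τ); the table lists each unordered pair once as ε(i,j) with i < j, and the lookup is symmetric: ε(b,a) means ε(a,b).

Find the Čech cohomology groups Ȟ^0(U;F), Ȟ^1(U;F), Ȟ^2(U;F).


Ȟ^0 ≅ 0,  Ȟ^1 ≅ Z ⊕ Z/2,  Ȟ^2 ≅ 0

nerve simplices:
  W12={e} W13={b,h} W14={f} W15={g} W23={d} W45={i}
C dims 5,6; δ0: rk 5, SNF 1^4·2
degree 0: 5−5−0 = 0 → Ȟ^0 ≅ 0
degree 1: 6−0−5 = 1 plus torsion [2] → Ȟ^1 ≅ Z ⊕ Z/2
degree 2: 0−0−0 = 0 → Ȟ^2 ≅ 0


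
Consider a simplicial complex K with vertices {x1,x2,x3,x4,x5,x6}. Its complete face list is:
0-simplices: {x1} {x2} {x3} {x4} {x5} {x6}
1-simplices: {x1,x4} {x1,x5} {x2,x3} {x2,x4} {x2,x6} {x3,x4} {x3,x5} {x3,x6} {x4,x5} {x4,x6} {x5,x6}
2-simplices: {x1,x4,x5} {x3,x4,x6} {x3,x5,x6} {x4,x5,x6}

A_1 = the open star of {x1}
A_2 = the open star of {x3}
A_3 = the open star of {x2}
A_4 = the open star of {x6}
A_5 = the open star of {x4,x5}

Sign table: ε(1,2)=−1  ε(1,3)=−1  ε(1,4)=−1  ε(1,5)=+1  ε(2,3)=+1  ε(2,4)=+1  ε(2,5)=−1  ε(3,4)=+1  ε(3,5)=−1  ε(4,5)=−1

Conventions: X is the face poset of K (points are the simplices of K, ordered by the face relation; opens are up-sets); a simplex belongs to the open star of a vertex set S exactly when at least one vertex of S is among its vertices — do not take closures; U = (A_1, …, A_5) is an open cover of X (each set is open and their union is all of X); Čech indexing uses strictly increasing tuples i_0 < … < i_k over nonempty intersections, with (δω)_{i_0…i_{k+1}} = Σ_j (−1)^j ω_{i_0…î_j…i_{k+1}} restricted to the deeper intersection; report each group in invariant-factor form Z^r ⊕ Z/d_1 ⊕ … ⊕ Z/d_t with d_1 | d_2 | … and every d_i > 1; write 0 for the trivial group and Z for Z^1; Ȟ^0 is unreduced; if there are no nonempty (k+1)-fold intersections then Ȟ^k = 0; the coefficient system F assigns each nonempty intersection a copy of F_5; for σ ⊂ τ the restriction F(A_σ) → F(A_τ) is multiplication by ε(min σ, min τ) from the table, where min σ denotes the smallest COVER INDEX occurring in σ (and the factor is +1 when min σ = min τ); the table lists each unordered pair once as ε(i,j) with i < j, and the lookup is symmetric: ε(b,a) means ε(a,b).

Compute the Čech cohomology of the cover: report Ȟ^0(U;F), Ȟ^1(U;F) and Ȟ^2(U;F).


Ȟ^0 ≅ Z/5,  Ȟ^1 ≅ Z/5 ⊕ Z/5,  Ȟ^2 ≅ 0

cover nerve:
  A1={{x1},{x1,x4},{x1,x5},{x1,x4,x5}} A2={{x3},{x2,x3},{x3,x4},{x3,x5},{x3,x6},{x3,x4,x6},{x3,x5,x6}} A3={{x2},{x2,x3},{x2,x4},{x2,x6}} A4={{x6},{x2,x6},{x3,x6},{x4,x6},{x5,x6},{x3,x4,x6},{x3,x5,x6},{x4,x5,x6}} A5={{x4},{x5},{x1,x4},{x1,x5},{x2,x4},{x3,x4},{x3,x5},{x4,x5},{x4,x6},{x5,x6},{x1,x4,x5},{x3,x4,x6},{x3,x5,x6},{x4,x5,x6}}
  A15={{x1,x4},{x1,x5},{x1,x4,x5}} A23={{x2,x3}} A24={{x3,x6},{x3,x4,x6},{x3,x5,x6}} A25={{x3,x4},{x3,x5},{x3,x4,x6},{x3,x5,x6}} A34={{x2,x6}} A35={{x2,x4}} A45={{x4,x6},{x5,x6},{x3,x4,x6},{x3,x5,x6},{x4,x5,x6}}
  A245={{x3,x4,x6},{x3,x5,x6}}
C dims 5,7,1; δ0: rk_F5 4; δ1: rk_F5 1
Ȟ^0: (5−4)−0=1 ⇒ Z/5
Ȟ^1: (7−1)−4=2 ⇒ Z/5 ⊕ Z/5
Ȟ^2: (1−0)−1=0 ⇒ 0


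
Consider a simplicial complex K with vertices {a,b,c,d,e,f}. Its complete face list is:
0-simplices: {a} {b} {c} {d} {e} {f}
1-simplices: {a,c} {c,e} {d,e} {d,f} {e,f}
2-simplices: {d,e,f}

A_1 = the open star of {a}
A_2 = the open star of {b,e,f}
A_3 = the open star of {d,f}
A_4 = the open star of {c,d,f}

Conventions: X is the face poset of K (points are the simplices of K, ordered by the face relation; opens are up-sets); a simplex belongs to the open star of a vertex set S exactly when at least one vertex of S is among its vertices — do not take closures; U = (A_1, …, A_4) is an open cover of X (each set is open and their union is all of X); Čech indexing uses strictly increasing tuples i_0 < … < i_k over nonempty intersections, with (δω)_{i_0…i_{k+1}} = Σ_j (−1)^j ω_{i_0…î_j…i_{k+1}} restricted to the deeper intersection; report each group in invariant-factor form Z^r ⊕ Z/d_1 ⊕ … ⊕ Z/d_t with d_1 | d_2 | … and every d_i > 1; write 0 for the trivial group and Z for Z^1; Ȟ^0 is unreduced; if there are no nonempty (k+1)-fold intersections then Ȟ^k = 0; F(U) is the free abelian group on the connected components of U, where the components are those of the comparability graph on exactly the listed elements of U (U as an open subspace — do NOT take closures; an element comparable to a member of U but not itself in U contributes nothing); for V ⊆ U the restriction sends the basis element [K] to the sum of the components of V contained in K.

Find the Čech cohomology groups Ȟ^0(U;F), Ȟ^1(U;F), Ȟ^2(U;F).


Ȟ^0 = Z^2,  Ȟ^1 = 0,  Ȟ^2 = 0

nonempty overlaps:
  A1={{a},{a,c}} A2={{b},{e},{f},{c,e},{d,e},{d,f},{e,f},{d,e,f}} A3={{d},{f},{d,e},{d,f},{e,f},{d,e,f}} A4={{c},{d},{f},{a,c},{c,e},{d,e},{d,f},{e,f},{d,e,f}}
  A14={{a,c}} A23={{f},{d,e},{d,f},{e,f},{d,e,f}} A24={{f},{c,e},{d,e},{d,f},{e,f},{d,e,f}} A34={{d},{f},{d,e},{d,f},{e,f},{d,e,f}}
  A234={{f},{d,e},{d,f},{e,f},{d,e,f}}
components per intersection:
  A1: {{a},{a,c}}
  A2: {{b}} {{e},{f},{c,e},{d,e},{d,f},{e,f},{d,e,f}}
  A3: {{d},{f},{d,e},{d,f},{e,f},{d,e,f}}
  A4: {{c},{a,c},{c,e}} {{d},{f},{d,e},{d,f},{e,f},{d,e,f}}
  A14: {{a,c}}
  A23: {{f},{d,e},{d,f},{e,f},{d,e,f}}
  A24: {{f},{d,e},{d,f},{e,f},{d,e,f}} {{c,e}}
  A34: {{d},{f},{d,e},{d,f},{e,f},{d,e,f}}
  A234: {{f},{d,e},{d,f},{e,f},{d,e,f}}
C dims 6,5,1; δ0: rk 4, SNF 1^4; δ1: rk 1, SNF 1^1
degree 0: 6−4−0 = 2 → Ȟ^0 ≅ Z^2
degree 1: 5−1−4 = 0 → Ȟ^1 ≅ 0
degree 2: 1−0−1 = 0 → Ȟ^2 ≅ 0


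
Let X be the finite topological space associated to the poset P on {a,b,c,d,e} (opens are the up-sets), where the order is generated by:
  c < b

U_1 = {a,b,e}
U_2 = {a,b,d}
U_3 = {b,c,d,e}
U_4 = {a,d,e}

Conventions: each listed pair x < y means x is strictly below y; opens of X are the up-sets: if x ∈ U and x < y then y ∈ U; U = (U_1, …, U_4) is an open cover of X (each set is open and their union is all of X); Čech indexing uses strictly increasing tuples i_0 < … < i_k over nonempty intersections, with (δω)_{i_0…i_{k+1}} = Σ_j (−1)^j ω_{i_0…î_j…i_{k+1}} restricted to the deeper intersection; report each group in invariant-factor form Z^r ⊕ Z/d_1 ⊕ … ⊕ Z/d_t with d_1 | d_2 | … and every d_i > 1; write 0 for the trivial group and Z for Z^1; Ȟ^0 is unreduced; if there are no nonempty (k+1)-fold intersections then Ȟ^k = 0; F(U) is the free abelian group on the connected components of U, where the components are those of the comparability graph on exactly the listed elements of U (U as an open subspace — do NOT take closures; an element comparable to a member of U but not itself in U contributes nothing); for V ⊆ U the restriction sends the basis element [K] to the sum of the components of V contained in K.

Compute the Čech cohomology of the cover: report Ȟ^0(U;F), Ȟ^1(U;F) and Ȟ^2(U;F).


nonempty overlaps:
  U12={a,b} U13={b,e} U14={a,e} U23={b,d} U24={a,d} U34={d,e}
  U123={b} U124={a} U134={e} U234={d}
components per intersection:
  U1: {a} {b} {e}
  U2: {a} {b} {d}
  U3: {b,c} {d} {e}
  U4: {a} {d} {e}
  U12: {a} {b}
  U13: {b} {e}
  U14: {a} {e}
  U23: {b} {d}
  U24: {a} {d}
  U34: {d} {e}
  U123: {b}
  U124: {a}
  U134: {e}
  U234: {d}
C dims 12,12,4; δ0: rk 8, SNF 1^8; δ1: rk 4, SNF 1^4
degree 0: 12−8−0 = 4 → Ȟ^0 ≅ Z^4
degree 1: 12−4−8 = 0 → Ȟ^1 ≅ 0
degree 2: 4−0−4 = 0 → Ȟ^2 ≅ 0

Ȟ^0 ≅ Z^4,  Ȟ^1 ≅ 0,  Ȟ^2 ≅ 0


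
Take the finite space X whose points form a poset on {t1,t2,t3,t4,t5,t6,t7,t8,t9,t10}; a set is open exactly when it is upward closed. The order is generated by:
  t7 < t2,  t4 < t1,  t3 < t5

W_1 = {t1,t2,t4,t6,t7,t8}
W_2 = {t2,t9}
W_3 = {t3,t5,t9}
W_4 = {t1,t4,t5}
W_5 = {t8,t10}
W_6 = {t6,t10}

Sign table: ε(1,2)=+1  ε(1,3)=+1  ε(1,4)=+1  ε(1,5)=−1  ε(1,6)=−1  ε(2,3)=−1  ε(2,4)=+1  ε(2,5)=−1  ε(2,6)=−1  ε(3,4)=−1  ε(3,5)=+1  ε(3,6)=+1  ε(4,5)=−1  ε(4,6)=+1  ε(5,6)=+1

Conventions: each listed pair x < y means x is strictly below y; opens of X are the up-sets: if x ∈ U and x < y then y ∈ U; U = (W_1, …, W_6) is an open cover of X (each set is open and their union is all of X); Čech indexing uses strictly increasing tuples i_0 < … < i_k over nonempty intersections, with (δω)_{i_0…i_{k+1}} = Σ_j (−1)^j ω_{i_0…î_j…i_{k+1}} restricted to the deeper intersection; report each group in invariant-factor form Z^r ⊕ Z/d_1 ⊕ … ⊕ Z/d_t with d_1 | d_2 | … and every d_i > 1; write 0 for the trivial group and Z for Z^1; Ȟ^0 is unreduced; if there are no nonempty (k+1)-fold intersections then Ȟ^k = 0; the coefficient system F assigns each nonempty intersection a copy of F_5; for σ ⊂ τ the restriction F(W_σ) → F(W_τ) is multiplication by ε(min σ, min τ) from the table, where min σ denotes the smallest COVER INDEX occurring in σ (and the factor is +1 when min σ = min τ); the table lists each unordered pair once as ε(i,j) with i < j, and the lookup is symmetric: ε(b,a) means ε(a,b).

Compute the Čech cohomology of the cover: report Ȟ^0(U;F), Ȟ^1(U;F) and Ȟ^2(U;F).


Ȟ^0 = Z/5, Ȟ^1 = Z/5 ⊕ Z/5, Ȟ^2 = 0

nerve simplices:
  W12={t2} W14={t1,t4} W15={t8} W16={t6} W23={t9} W34={t5} W56={t10}
C dims 6,7; δ0: rk_F5 5
degree 0: 6−5−0 = 1 → Ȟ^0 ≅ Z/5
degree 1: 7−0−5 = 2 → Ȟ^1 ≅ Z/5 ⊕ Z/5
degree 2: 0−0−0 = 0 → Ȟ^2 ≅ 0


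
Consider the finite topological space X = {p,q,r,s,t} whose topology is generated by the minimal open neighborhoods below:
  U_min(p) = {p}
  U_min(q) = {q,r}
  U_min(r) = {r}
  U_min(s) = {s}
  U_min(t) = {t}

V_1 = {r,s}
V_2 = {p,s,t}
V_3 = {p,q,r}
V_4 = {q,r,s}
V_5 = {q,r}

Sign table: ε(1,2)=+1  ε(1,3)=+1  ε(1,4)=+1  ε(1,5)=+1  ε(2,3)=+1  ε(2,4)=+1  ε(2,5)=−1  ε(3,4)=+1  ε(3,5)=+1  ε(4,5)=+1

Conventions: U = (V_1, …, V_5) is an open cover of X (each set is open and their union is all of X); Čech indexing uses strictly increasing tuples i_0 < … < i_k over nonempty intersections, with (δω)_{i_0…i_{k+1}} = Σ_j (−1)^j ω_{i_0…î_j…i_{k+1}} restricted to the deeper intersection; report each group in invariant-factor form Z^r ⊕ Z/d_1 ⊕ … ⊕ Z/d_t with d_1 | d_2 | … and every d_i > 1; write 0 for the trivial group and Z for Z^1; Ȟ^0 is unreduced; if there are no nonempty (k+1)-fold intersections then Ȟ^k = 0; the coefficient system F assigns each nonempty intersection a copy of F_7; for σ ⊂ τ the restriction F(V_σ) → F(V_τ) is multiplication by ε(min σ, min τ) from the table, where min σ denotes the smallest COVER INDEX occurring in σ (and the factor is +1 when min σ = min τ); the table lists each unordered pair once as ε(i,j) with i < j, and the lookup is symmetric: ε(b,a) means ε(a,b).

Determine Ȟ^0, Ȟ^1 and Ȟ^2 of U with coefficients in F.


Ȟ^0(U;F) ≅ Z/7, Ȟ^1(U;F) ≅ Z/7, Ȟ^2(U;F) ≅ 0

intersection data:
  V12={s} V13={r} V14={r,s} V15={r} V23={p} V24={s} V34={q,r} V35={q,r} V45={q,r}
  V124={s} V134={r} V135={r} V145={r} V345={q,r}
  V1345={r}
C dims 5,9,5,1; δ0: rk_F7 4; δ1: rk_F7 4; δ2: rk_F7 1
Ȟ^0 = (5 − 4) − 0 = 1, so Ȟ^0 ≅ Z/7
Ȟ^1 = (9 − 4) − 4 = 1, so Ȟ^1 ≅ Z/7
Ȟ^2 = (5 − 1) − 4 = 0, so Ȟ^2 ≅ 0


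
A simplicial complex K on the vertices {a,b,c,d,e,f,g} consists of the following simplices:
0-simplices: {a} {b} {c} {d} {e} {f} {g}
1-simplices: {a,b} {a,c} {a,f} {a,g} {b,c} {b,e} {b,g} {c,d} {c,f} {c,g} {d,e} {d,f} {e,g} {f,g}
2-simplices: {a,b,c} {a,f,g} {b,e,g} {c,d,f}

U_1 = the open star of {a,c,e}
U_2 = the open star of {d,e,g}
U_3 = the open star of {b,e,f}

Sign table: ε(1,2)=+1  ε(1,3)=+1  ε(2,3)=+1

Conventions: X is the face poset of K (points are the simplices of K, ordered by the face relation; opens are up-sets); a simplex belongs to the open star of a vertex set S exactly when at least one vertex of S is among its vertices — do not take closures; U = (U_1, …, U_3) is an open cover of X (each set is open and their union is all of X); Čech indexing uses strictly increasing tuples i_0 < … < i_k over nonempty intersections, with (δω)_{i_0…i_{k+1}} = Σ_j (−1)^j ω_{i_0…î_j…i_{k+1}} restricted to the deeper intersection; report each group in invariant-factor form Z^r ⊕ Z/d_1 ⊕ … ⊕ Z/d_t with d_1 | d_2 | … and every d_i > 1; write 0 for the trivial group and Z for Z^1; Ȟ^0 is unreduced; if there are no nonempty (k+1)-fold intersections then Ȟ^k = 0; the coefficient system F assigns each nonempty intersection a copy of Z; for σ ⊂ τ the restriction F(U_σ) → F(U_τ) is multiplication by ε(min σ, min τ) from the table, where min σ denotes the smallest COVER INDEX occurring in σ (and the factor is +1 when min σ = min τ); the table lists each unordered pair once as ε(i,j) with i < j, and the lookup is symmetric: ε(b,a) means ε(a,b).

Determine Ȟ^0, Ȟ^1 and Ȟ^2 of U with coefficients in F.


Ȟ^0 = Z; Ȟ^1 = 0; Ȟ^2 = 0

intersection data:
  U1={{a},{c},{e},{a,b},{a,c},{a,f},{a,g},{b,c},{b,e},{c,d},{c,f},{c,g},{d,e},{e,g},{a,b,c},{a,f,g},{b,e,g},{c,d,f}} U2={{d},{e},{g},{a,g},{b,e},{b,g},{c,d},{c,g},{d,e},{d,f},{e,g},{f,g},{a,f,g},{b,e,g},{c,d,f}} U3={{b},{e},{f},{a,b},{a,f},{b,c},{b,e},{b,g},{c,f},{d,e},{d,f},{e,g},{f,g},{a,b,c},{a,f,g},{b,e,g},{c,d,f}}
  U12={{e},{a,g},{b,e},{c,d},{c,g},{d,e},{e,g},{a,f,g},{b,e,g},{c,d,f}} U13={{e},{a,b},{a,f},{b,c},{b,e},{c,f},{d,e},{e,g},{a,b,c},{a,f,g},{b,e,g},{c,d,f}} U23={{e},{b,e},{b,g},{d,e},{d,f},{e,g},{f,g},{a,f,g},{b,e,g},{c,d,f}}
  U123={{e},{b,e},{d,e},{e,g},{a,f,g},{b,e,g},{c,d,f}}
C dims 3,3,1; δ0: rk 2, SNF 1^2; δ1: rk 1, SNF 1^1
Ȟ^0 = (3 − 2) − 0 = 1, so Ȟ^0 ≅ Z
Ȟ^1 = (3 − 1) − 2 = 0, so Ȟ^1 ≅ 0
Ȟ^2 = (1 − 0) − 1 = 0, so Ȟ^2 ≅ 0


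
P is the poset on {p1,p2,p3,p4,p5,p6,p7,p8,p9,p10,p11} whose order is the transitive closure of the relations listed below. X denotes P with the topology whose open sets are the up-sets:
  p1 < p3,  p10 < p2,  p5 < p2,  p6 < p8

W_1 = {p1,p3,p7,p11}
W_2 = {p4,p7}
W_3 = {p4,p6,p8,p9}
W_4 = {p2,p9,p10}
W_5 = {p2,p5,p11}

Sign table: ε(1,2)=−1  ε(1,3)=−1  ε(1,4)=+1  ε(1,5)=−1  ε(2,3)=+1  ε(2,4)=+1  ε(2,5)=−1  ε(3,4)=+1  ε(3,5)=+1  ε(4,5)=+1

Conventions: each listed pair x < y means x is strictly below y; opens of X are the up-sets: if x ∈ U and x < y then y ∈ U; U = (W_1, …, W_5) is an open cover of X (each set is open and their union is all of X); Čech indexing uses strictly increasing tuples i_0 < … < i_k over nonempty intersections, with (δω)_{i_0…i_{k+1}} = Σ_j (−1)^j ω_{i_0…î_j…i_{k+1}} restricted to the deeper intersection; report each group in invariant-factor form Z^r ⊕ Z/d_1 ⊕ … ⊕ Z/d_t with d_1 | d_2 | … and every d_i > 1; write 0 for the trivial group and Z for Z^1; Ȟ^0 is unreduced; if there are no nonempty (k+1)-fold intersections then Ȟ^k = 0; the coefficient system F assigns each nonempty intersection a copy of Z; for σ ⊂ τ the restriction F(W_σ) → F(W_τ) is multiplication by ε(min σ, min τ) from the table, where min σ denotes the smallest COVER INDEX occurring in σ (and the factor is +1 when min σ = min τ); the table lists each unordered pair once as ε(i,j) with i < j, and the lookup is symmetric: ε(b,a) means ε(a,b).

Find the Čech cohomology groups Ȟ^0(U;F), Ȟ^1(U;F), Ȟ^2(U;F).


intersection data:
  W12={p7} W15={p11} W23={p4} W34={p9} W45={p2}
C dims 5,5; δ0: rk 4, SNF 1^4
Ȟ^0 = (5 − 4) − 0 = 1, so Ȟ^0 ≅ Z
Ȟ^1 = (5 − 0) − 4 = 1, so Ȟ^1 ≅ Z
Ȟ^2 = (0 − 0) − 0 = 0, so Ȟ^2 ≅ 0

Ȟ^0(U;F) ≅ Z; Ȟ^1(U;F) ≅ Z; Ȟ^2(U;F) ≅ 0


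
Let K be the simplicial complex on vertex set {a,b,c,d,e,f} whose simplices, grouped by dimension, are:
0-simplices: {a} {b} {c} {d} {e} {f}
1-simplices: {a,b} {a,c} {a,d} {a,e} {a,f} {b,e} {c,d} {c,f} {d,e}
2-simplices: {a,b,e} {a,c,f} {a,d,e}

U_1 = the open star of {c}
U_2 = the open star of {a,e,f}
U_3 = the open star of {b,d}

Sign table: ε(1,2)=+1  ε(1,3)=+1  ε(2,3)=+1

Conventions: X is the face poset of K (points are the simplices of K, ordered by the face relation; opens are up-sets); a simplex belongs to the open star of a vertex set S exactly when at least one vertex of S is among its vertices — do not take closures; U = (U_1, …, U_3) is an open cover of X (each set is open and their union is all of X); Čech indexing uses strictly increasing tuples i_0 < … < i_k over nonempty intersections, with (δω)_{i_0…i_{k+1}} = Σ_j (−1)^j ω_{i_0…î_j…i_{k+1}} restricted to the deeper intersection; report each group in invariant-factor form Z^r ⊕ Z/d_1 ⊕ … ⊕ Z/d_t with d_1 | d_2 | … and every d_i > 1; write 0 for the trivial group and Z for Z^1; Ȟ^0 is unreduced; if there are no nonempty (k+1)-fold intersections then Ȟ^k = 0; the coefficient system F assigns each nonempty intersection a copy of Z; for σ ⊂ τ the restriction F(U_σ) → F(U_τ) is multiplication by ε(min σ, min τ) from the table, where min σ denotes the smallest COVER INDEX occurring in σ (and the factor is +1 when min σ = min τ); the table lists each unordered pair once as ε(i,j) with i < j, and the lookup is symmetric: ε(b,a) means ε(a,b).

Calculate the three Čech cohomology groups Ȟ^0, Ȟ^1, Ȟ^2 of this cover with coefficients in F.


Ȟ^0 = Z,  Ȟ^1 = Z,  Ȟ^2 = 0

nonempty overlaps:
  U1={{c},{a,c},{c,d},{c,f},{a,c,f}} U2={{a},{e},{f},{a,b},{a,c},{a,d},{a,e},{a,f},{b,e},{c,f},{d,e},{a,b,e},{a,c,f},{a,d,e}} U3={{b},{d},{a,b},{a,d},{b,e},{c,d},{d,e},{a,b,e},{a,d,e}}
  U12={{a,c},{c,f},{a,c,f}} U13={{c,d}} U23={{a,b},{a,d},{b,e},{d,e},{a,b,e},{a,d,e}}
C dims 3,3; δ0: rk 2, SNF 1^2
degree 0: 3−2−0 = 1 → Ȟ^0 ≅ Z
degree 1: 3−0−2 = 1 → Ȟ^1 ≅ Z
degree 2: 0−0−0 = 0 → Ȟ^2 ≅ 0


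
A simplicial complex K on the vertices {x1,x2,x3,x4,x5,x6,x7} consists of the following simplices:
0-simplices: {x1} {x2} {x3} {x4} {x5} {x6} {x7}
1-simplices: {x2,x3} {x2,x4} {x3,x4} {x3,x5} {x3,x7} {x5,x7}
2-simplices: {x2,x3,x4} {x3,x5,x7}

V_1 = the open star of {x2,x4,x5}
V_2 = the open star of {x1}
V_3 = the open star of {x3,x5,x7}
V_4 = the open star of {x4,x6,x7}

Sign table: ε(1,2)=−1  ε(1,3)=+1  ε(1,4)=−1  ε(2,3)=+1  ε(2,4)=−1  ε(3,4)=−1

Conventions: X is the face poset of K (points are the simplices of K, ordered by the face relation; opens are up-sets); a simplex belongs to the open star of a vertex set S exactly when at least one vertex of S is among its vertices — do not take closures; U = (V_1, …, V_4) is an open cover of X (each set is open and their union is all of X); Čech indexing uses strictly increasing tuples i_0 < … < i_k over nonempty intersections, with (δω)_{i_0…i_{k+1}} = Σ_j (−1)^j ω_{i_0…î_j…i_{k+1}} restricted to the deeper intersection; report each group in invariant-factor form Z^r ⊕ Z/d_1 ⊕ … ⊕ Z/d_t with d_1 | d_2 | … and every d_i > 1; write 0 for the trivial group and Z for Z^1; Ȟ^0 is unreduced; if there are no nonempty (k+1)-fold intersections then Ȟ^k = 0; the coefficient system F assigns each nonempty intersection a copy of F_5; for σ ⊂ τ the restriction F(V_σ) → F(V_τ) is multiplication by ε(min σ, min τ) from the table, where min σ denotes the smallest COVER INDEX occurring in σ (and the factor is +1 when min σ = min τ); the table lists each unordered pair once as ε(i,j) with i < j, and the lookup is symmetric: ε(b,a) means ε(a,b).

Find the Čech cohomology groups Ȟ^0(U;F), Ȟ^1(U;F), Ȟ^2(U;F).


Ȟ^0 = Z/5 ⊕ Z/5, Ȟ^1 = 0, Ȟ^2 = 0

nonempty overlaps:
  V1={{x2},{x4},{x5},{x2,x3},{x2,x4},{x3,x4},{x3,x5},{x5,x7},{x2,x3,x4},{x3,x5,x7}} V2={{x1}} V3={{x3},{x5},{x7},{x2,x3},{x3,x4},{x3,x5},{x3,x7},{x5,x7},{x2,x3,x4},{x3,x5,x7}} V4={{x4},{x6},{x7},{x2,x4},{x3,x4},{x3,x7},{x5,x7},{x2,x3,x4},{x3,x5,x7}}
  V13={{x5},{x2,x3},{x3,x4},{x3,x5},{x5,x7},{x2,x3,x4},{x3,x5,x7}} V14={{x4},{x2,x4},{x3,x4},{x5,x7},{x2,x3,x4},{x3,x5,x7}} V34={{x7},{x3,x4},{x3,x7},{x5,x7},{x2,x3,x4},{x3,x5,x7}}
  V134={{x3,x4},{x5,x7},{x2,x3,x4},{x3,x5,x7}}
C dims 4,3,1; δ0: rk_F5 2; δ1: rk_F5 1
degree 0: 4−2−0 = 2 → Ȟ^0 ≅ Z/5 ⊕ Z/5
degree 1: 3−1−2 = 0 → Ȟ^1 ≅ 0
degree 2: 1−0−1 = 0 → Ȟ^2 ≅ 0


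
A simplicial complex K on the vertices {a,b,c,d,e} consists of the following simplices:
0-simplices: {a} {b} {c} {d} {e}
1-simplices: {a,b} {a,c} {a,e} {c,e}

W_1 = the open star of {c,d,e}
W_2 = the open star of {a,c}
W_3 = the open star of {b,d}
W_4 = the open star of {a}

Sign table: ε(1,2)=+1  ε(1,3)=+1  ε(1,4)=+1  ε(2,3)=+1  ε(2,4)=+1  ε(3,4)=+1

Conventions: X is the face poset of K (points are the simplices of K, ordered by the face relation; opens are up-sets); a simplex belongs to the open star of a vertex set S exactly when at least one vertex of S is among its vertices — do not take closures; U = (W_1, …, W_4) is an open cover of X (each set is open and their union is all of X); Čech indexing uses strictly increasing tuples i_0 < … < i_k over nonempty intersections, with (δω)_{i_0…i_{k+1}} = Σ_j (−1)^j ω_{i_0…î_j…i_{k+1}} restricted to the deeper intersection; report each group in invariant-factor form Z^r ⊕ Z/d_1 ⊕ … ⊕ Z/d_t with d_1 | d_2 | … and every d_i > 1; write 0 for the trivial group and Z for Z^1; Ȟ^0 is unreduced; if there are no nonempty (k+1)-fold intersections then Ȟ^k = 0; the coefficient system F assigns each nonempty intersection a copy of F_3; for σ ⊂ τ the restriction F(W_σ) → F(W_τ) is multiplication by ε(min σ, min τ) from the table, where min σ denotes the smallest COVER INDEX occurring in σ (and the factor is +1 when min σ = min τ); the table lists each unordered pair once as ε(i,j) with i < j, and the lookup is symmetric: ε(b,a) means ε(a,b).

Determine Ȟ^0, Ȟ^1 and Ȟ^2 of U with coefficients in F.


Ȟ^0(U;F) ≅ Z/3,  Ȟ^1(U;F) ≅ Z/3,  Ȟ^2(U;F) ≅ 0

nerve of the cover:
  W1={{c},{d},{e},{a,c},{a,e},{c,e}} W2={{a},{c},{a,b},{a,c},{a,e},{c,e}} W3={{b},{d},{a,b}} W4={{a},{a,b},{a,c},{a,e}}
  W12={{c},{a,c},{a,e},{c,e}} W13={{d}} W14={{a,c},{a,e}} W23={{a,b}} W24={{a},{a,b},{a,c},{a,e}} W34={{a,b}}
  W124={{a,c},{a,e}} W234={{a,b}}
C dims 4,6,2; δ0: rk_F3 3; δ1: rk_F3 2
Ȟ^0 = (4 − 3) − 0 = 1, so Ȟ^0 ≅ Z/3
Ȟ^1 = (6 − 2) − 3 = 1, so Ȟ^1 ≅ Z/3
Ȟ^2 = (2 − 0) − 2 = 0, so Ȟ^2 ≅ 0


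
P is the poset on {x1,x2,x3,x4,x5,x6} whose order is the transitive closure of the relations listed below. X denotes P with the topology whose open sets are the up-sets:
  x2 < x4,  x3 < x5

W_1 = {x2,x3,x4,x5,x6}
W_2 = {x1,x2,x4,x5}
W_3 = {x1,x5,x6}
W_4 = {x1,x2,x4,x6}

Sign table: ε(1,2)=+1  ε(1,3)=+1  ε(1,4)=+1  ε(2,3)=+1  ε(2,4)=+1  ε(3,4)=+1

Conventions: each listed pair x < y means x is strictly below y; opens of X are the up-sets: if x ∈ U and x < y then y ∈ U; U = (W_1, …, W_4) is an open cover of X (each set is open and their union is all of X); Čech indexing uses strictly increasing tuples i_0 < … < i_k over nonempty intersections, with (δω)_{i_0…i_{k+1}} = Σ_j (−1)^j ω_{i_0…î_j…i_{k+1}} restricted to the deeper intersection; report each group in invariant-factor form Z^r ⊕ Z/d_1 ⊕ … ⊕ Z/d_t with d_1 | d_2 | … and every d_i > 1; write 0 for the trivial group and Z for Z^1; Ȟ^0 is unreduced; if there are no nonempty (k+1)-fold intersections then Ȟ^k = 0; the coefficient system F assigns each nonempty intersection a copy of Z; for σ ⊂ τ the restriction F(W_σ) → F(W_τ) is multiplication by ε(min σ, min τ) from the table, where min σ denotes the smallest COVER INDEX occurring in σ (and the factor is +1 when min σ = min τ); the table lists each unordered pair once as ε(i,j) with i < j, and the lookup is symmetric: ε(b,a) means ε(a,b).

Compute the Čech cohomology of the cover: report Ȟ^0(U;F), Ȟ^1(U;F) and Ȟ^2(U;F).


Ȟ^0 = Z; Ȟ^1 = 0; Ȟ^2 = Z

nerve of the cover:
  W12={x2,x4,x5} W13={x5,x6} W14={x2,x4,x6} W23={x1,x5} W24={x1,x2,x4} W34={x1,x6}
  W123={x5} W124={x2,x4} W134={x6} W234={x1}
C dims 4,6,4; δ0: rk 3, SNF 1^3; δ1: rk 3, SNF 1^3
Ȟ^0 = (4 − 3) − 0 = 1, so Ȟ^0 ≅ Z
Ȟ^1 = (6 − 3) − 3 = 0, so Ȟ^1 ≅ 0
Ȟ^2 = (4 − 0) − 3 = 1, so Ȟ^2 ≅ Z


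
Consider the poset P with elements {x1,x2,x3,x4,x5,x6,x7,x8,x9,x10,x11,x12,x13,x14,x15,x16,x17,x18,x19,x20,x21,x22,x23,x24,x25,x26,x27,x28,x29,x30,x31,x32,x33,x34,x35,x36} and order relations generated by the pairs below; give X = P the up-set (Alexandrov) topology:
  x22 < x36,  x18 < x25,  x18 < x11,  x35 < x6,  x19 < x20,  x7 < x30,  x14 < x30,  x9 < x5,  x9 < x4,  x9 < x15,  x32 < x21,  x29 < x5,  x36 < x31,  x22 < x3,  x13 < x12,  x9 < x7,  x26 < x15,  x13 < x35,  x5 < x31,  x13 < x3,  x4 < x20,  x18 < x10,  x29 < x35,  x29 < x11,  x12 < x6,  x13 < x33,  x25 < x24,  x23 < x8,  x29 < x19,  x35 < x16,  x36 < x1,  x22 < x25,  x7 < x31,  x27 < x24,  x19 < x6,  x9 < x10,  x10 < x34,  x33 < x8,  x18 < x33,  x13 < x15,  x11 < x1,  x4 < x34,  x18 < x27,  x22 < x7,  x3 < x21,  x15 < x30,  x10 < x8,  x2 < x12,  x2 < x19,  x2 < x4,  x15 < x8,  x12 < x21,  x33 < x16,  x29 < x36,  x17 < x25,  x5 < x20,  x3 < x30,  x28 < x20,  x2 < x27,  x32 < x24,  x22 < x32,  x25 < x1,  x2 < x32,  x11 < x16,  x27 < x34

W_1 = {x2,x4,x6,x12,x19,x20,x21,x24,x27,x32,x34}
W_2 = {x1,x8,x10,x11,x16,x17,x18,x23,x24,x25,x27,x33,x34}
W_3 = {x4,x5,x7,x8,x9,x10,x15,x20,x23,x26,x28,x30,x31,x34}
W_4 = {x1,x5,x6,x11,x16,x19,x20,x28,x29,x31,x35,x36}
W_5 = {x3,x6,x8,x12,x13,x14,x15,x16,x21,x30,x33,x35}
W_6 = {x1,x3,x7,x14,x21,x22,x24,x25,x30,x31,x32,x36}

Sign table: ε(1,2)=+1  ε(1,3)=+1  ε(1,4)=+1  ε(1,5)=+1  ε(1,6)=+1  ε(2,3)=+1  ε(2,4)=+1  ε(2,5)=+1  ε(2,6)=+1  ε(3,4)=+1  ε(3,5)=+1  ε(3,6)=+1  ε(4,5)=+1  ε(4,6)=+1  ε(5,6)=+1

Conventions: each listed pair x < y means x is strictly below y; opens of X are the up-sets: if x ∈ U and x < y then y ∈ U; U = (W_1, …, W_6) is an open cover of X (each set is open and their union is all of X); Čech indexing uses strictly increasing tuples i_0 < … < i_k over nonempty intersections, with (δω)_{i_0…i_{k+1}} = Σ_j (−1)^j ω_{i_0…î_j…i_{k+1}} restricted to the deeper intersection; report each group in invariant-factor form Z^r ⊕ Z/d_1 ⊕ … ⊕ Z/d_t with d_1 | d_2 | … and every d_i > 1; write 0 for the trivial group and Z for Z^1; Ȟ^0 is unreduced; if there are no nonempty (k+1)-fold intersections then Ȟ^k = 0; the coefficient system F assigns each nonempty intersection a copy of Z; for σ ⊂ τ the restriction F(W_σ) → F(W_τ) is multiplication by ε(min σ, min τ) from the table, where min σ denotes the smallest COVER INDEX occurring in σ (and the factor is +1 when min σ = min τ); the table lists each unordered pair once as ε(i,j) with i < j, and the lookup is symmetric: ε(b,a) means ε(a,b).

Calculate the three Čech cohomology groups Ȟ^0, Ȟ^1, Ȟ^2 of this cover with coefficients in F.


Ȟ^0 = Z, Ȟ^1 = 0, Ȟ^2 = Z/2

nerve of the cover:
  W12={x24,x27,x34} W13={x4,x20,x34} W14={x6,x19,x20} W15={x6,x12,x21} W16={x21,x24,x32} W23={x8,x10,x23,x34} W24={x1,x11,x16} W25={x8,x16,x33} W26={x1,x24,x25} W34={x5,x20,x28,x31} W35={x8,x15,x30} W36={x7,x30,x31} W45={x6,x16,x35} W46={x1,x31,x36} W56={x3,x14,x21,x30}
  W123={x34} W126={x24} W134={x20} W145={x6} W156={x21} W235={x8} W245={x16} W246={x1} W346={x31} W356={x30}
C dims 6,15,10; δ0: rk 5, SNF 1^5; δ1: rk 10, SNF 1^9·2
Ȟ^0 = (6 − 5) − 0 = 1, so Ȟ^0 ≅ Z
Ȟ^1 = (15 − 10) − 5 = 0, so Ȟ^1 ≅ 0
Ȟ^2 = (10 − 0) − 10 = 0 plus torsion [2], so Ȟ^2 ≅ Z/2


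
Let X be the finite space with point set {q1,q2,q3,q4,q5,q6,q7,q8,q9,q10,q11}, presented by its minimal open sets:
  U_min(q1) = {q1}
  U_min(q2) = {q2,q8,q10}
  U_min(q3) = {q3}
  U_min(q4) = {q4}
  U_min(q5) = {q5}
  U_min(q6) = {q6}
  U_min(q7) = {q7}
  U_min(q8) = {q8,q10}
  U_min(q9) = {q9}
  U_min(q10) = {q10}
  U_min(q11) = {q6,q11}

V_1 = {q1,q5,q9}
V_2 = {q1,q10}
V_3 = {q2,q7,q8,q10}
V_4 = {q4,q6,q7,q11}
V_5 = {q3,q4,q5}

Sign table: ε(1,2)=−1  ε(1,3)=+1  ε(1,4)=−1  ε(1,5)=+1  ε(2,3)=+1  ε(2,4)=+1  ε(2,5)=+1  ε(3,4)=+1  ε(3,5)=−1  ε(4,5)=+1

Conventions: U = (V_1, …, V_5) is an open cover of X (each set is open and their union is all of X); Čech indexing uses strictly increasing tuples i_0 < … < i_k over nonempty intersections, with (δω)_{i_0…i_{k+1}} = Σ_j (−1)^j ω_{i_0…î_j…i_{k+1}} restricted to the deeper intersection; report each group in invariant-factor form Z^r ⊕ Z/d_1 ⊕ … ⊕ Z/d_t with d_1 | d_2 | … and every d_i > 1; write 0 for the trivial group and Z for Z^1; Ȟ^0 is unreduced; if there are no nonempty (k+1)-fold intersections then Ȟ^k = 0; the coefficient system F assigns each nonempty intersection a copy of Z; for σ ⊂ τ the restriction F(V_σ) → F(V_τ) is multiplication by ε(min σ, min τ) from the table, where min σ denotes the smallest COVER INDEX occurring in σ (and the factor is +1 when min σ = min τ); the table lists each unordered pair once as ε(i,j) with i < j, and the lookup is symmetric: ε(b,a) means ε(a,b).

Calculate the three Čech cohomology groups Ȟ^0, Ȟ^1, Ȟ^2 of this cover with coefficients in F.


Ȟ^0 = 0, Ȟ^1 = Z/2, Ȟ^2 = 0

nonempty intersections:
  V12={q1} V15={q5} V23={q10} V34={q7} V45={q4}
C dims 5,5; δ0: rk 5, SNF 1^4·2
Ȟ^0: (5−5)−0=0 ⇒ 0
Ȟ^1: (5−0)−5=0 plus torsion [2] ⇒ Z/2
Ȟ^2: (0−0)−0=0 ⇒ 0


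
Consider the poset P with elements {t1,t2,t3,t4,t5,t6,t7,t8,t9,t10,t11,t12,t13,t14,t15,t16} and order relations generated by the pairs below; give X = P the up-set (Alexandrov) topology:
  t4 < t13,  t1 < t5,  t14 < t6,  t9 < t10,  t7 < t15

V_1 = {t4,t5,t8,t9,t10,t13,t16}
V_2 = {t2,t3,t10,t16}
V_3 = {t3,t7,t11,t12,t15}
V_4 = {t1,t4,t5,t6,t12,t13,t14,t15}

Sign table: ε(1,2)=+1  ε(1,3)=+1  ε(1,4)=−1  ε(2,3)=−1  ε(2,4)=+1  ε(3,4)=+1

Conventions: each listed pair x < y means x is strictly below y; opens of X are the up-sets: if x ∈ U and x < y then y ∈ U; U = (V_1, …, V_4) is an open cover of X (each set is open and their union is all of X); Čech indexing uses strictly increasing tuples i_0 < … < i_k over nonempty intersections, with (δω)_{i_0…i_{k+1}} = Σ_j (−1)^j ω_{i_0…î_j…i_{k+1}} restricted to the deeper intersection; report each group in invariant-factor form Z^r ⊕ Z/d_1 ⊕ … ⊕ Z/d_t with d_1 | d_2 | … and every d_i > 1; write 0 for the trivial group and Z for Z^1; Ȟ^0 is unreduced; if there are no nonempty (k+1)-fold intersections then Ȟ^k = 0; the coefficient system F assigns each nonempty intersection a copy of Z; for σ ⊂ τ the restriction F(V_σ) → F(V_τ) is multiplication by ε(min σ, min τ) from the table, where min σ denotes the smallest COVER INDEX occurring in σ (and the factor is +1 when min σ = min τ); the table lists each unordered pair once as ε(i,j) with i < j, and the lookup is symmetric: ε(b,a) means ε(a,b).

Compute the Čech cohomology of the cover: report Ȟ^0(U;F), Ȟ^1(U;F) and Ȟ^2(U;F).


nerve of the cover:
  V12={t10,t16} V14={t4,t5,t13} V23={t3} V34={t12,t15}
C dims 4,4; δ0: rk 3, SNF 1^3
Ȟ^0 = (4 − 3) − 0 = 1, so Ȟ^0 ≅ Z
Ȟ^1 = (4 − 0) − 3 = 1, so Ȟ^1 ≅ Z
Ȟ^2 = (0 − 0) − 0 = 0, so Ȟ^2 ≅ 0

Ȟ^0(U;F) ≅ Z; Ȟ^1(U;F) ≅ Z; Ȟ^2(U;F) ≅ 0


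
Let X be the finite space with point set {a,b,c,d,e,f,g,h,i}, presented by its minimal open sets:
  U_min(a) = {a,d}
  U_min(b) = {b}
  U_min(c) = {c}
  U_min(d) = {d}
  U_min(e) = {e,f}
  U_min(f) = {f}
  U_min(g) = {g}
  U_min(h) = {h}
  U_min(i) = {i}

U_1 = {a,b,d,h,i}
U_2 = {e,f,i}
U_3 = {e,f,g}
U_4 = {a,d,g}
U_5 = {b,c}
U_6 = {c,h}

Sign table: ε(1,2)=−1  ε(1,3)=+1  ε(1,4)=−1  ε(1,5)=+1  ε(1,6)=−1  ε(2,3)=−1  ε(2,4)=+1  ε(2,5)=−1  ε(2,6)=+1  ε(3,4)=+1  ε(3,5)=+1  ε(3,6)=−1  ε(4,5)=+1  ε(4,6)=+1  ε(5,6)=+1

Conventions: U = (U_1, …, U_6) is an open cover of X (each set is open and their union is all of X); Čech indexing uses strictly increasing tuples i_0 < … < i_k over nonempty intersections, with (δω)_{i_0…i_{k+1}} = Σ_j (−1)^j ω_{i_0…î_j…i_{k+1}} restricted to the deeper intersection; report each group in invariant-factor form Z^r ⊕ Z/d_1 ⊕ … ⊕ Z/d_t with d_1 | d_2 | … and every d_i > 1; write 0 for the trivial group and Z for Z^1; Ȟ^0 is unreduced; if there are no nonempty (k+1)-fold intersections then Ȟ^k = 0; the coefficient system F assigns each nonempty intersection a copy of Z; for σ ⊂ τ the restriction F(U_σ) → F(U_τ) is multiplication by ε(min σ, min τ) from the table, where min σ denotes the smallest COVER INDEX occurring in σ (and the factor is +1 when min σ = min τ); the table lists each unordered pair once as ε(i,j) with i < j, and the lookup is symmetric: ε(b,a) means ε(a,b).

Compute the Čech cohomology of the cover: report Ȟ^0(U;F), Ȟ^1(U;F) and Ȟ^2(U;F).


intersection data:
  U12={i} U14={a,d} U15={b} U16={h} U23={e,f} U34={g} U56={c}
C dims 6,7; δ0: rk 6, SNF 1^5·2
Ȟ^0 = (6 − 6) − 0 = 0, so Ȟ^0 ≅ 0
Ȟ^1 = (7 − 0) − 6 = 1 plus torsion [2], so Ȟ^1 ≅ Z ⊕ Z/2
Ȟ^2 = (0 − 0) − 0 = 0, so Ȟ^2 ≅ 0

Ȟ^0 ≅ 0, Ȟ^1 ≅ Z ⊕ Z/2 and Ȟ^2 ≅ 0


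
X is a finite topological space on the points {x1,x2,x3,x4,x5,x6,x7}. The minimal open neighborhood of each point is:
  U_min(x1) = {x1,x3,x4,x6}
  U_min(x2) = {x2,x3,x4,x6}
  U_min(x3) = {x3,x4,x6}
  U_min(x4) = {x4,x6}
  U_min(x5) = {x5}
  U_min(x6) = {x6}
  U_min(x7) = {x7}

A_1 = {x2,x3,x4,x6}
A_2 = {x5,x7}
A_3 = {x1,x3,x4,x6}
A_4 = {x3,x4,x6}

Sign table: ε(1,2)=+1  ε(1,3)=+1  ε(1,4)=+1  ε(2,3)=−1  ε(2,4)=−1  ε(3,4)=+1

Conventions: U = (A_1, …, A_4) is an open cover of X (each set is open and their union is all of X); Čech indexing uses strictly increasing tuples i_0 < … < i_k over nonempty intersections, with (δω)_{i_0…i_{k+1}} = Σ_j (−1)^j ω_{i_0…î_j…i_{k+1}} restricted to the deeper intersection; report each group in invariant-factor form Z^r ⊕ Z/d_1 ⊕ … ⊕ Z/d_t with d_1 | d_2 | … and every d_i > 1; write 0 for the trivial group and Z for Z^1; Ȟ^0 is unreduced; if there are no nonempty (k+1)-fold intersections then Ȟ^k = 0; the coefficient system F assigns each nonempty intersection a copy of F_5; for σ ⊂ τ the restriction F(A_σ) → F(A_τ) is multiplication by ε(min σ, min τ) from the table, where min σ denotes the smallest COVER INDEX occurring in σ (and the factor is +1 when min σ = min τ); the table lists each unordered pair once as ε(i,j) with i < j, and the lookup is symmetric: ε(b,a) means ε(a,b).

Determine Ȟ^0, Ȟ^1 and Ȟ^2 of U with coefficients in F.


nerve of the cover:
  A13={x3,x4,x6} A14={x3,x4,x6} A34={x3,x4,x6}
  A134={x3,x4,x6}
C dims 4,3,1; δ0: rk_F5 2; δ1: rk_F5 1
Ȟ^0 = (4 − 2) − 0 = 2, so Ȟ^0 ≅ Z/5 ⊕ Z/5
Ȟ^1 = (3 − 1) − 2 = 0, so Ȟ^1 ≅ 0
Ȟ^2 = (1 − 0) − 1 = 0, so Ȟ^2 ≅ 0

Ȟ^0 = Z/5 ⊕ Z/5; Ȟ^1 = 0; Ȟ^2 = 0


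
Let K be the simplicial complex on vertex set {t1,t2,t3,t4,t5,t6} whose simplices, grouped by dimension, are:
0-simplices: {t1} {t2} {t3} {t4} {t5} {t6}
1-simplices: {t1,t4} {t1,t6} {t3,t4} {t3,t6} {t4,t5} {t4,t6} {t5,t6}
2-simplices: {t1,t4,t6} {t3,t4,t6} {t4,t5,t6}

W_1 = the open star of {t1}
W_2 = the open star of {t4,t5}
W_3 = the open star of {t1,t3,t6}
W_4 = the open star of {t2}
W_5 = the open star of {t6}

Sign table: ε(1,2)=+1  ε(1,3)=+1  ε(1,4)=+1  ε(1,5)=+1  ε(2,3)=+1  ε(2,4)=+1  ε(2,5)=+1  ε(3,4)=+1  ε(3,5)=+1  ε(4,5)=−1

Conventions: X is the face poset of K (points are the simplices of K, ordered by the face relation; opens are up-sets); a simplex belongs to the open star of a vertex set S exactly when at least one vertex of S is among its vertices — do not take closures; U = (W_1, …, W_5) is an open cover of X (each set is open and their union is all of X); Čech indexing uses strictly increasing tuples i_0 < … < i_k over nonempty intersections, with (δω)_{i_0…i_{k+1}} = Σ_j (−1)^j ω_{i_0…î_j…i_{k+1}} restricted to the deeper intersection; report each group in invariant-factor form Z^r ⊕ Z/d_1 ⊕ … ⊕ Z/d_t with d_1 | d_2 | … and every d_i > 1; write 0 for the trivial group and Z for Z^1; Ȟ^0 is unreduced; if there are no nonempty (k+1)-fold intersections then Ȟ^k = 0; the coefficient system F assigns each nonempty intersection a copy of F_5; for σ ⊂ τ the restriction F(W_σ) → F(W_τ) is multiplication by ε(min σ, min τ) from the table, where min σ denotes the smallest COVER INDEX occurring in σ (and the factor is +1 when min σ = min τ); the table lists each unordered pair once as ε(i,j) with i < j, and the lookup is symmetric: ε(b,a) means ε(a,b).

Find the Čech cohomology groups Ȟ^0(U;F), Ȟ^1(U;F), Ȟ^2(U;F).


nerve of the cover:
  W1={{t1},{t1,t4},{t1,t6},{t1,t4,t6}} W2={{t4},{t5},{t1,t4},{t3,t4},{t4,t5},{t4,t6},{t5,t6},{t1,t4,t6},{t3,t4,t6},{t4,t5,t6}} W3={{t1},{t3},{t6},{t1,t4},{t1,t6},{t3,t4},{t3,t6},{t4,t6},{t5,t6},{t1,t4,t6},{t3,t4,t6},{t4,t5,t6}} W4={{t2}} W5={{t6},{t1,t6},{t3,t6},{t4,t6},{t5,t6},{t1,t4,t6},{t3,t4,t6},{t4,t5,t6}}
  W12={{t1,t4},{t1,t4,t6}} W13={{t1},{t1,t4},{t1,t6},{t1,t4,t6}} W15={{t1,t6},{t1,t4,t6}} W23={{t1,t4},{t3,t4},{t4,t6},{t5,t6},{t1,t4,t6},{t3,t4,t6},{t4,t5,t6}} W25={{t4,t6},{t5,t6},{t1,t4,t6},{t3,t4,t6},{t4,t5,t6}} W35={{t6},{t1,t6},{t3,t6},{t4,t6},{t5,t6},{t1,t4,t6},{t3,t4,t6},{t4,t5,t6}}
  W123={{t1,t4},{t1,t4,t6}} W125={{t1,t4,t6}} W135={{t1,t6},{t1,t4,t6}} W235={{t4,t6},{t5,t6},{t1,t4,t6},{t3,t4,t6},{t4,t5,t6}}
  W1235={{t1,t4,t6}}
C dims 5,6,4,1; δ0: rk_F5 3; δ1: rk_F5 3; δ2: rk_F5 1
Ȟ^0 = (5 − 3) − 0 = 2, so Ȟ^0 ≅ Z/5 ⊕ Z/5
Ȟ^1 = (6 − 3) − 3 = 0, so Ȟ^1 ≅ 0
Ȟ^2 = (4 − 1) − 3 = 0, so Ȟ^2 ≅ 0

Ȟ^0 ≅ Z/5 ⊕ Z/5; Ȟ^1 ≅ 0; Ȟ^2 ≅ 0


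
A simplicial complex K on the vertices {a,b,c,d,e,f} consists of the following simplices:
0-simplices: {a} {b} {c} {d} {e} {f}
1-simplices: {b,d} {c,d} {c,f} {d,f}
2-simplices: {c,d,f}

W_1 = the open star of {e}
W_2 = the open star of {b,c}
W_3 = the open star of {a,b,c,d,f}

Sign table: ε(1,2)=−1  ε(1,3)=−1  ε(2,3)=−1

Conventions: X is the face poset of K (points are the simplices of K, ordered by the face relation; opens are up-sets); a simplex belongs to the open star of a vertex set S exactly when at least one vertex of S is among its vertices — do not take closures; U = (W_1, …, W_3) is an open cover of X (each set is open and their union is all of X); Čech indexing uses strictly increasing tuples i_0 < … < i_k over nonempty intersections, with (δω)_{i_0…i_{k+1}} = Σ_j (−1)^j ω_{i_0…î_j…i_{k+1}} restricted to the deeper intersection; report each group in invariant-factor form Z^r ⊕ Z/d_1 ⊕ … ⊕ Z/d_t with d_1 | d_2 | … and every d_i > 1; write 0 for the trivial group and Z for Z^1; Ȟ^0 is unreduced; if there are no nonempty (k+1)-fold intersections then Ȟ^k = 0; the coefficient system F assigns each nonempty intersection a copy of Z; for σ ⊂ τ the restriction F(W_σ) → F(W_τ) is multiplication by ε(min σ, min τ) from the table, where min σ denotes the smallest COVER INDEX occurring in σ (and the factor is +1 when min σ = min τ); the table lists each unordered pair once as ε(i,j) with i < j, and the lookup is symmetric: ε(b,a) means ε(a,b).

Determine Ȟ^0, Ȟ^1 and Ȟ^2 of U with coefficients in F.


nonempty intersections:
  W1={{e}} W2={{b},{c},{b,d},{c,d},{c,f},{c,d,f}} W3={{a},{b},{c},{d},{f},{b,d},{c,d},{c,f},{d,f},{c,d,f}}
  W23={{b},{c},{b,d},{c,d},{c,f},{c,d,f}}
C dims 3,1; δ0: rk 1, SNF 1^1
Ȟ^0: (3−1)−0=2 ⇒ Z^2
Ȟ^1: (1−0)−1=0 ⇒ 0
Ȟ^2: (0−0)−0=0 ⇒ 0

Ȟ^0 = Z^2, Ȟ^1 = 0 and Ȟ^2 = 0
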